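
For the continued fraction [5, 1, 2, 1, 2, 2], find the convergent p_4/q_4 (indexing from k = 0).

63/11

Using pₖ = aₖpₖ₋₁ + pₖ₋₂, qₖ = aₖqₖ₋₁ + qₖ₋₂ (with p₋₁=1, p₋₂=0, q₋₁=0, q₋₂=1):
  k=0: a=5, p=5, q=1
  k=1: a=1, p=6, q=1
  k=2: a=2, p=17, q=3
  k=3: a=1, p=23, q=4
  k=4: a=2, p=63, q=11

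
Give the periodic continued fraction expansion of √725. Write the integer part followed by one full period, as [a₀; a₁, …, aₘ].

[26; 1, 12, 2, 12, 1, 52]

a₀ = ⌊√725⌋ = 26.
With m₀=0, d₀=1 and mₖ₊₁ = dₖaₖ − mₖ, dₖ₊₁ = (n − mₖ₊₁²)/dₖ, aₖ₊₁ = ⌊(a₀+mₖ₊₁)/dₖ₊₁⌋:
  k=1: m=26, d=49, a=1
  k=2: m=23, d=4, a=12
  k=3: m=25, d=25, a=2
  k=4: m=25, d=4, a=12
  k=5: m=23, d=49, a=1
  k=6: m=26, d=1, a=52
d=1 and a=2a₀=52 at k=6, so the next step gives (m, d) = (26, 49) again — its k=1 value — and the period has length 6.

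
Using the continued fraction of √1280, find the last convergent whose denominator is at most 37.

√1280 = [35; 1, 3, 2, 17, 2, 3, 1, 70, …] (period length 8).
Convergents:
  p_0/q_0 = 35/1
  p_1/q_1 = 36/1
  p_2/q_2 = 143/4
  p_3/q_3 = 322/9
  p_4/q_4 = 5617/157
q_3 = 9 ≤ 37 < 157 = q_4, so the answer is 322/9.

322/9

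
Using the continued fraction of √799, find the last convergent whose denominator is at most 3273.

71995/2547

√799 = [28; 3, 1, 3, 56, …] (period length 4).
Convergents:
  p_0/q_0 = 28/1
  p_1/q_1 = 85/3
  p_2/q_2 = 113/4
  p_3/q_3 = 424/15
  p_4/q_4 = 23857/844
  p_5/q_5 = 71995/2547
  p_6/q_6 = 95852/3391
q_5 = 2547 ≤ 3273 < 3391 = q_6, so the answer is 71995/2547.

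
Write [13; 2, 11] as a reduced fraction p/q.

310/23

Using pₖ = aₖpₖ₋₁ + pₖ₋₂ and qₖ = aₖqₖ₋₁ + qₖ₋₂:
  k=0: a=13, p=13, q=1
  k=1: a=2, p=27, q=2
  k=2: a=11, p=310, q=23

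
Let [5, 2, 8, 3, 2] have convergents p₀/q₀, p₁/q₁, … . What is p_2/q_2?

Using pₖ = aₖpₖ₋₁ + pₖ₋₂, qₖ = aₖqₖ₋₁ + qₖ₋₂ (with p₋₁=1, p₋₂=0, q₋₁=0, q₋₂=1):
  k=0: a=5, p=5, q=1
  k=1: a=2, p=11, q=2
  k=2: a=8, p=93, q=17

93/17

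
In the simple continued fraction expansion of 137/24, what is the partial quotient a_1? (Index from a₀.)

137 = 5·24 + 17   →  a_0 = 5
24 = 1·17 + 7   →  a_1 = 1

1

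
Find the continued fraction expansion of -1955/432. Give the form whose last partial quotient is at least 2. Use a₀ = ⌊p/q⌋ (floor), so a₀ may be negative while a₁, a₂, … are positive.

-1955 = -5·432 + 205
432 = 2·205 + 22
205 = 9·22 + 7
22 = 3·7 + 1
7 = 7·1 + 0  (stop)
So -1955/432 = [-5; 2, 9, 3, 7].

[-5; 2, 9, 3, 7]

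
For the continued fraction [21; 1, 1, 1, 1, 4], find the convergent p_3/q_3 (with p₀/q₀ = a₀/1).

Using pₖ = aₖpₖ₋₁ + pₖ₋₂, qₖ = aₖqₖ₋₁ + qₖ₋₂ (with p₋₁=1, p₋₂=0, q₋₁=0, q₋₂=1):
  k=0: a=21, p=21, q=1
  k=1: a=1, p=22, q=1
  k=2: a=1, p=43, q=2
  k=3: a=1, p=65, q=3

65/3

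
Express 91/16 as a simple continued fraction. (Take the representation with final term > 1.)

[5; 1, 2, 5]

91 = 5×16 + 11
16 = 1×11 + 5
11 = 2×5 + 1
5 = 5×1 + 0  (stop)
So 91/16 = [5; 1, 2, 5].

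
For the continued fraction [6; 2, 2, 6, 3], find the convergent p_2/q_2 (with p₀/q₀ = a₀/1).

Using pₖ = aₖpₖ₋₁ + pₖ₋₂, qₖ = aₖqₖ₋₁ + qₖ₋₂ (with p₋₁=1, p₋₂=0, q₋₁=0, q₋₂=1):
  k=0: a=6, p=6, q=1
  k=1: a=2, p=13, q=2
  k=2: a=2, p=32, q=5

32/5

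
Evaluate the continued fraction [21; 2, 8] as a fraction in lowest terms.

365/17

Using pₖ = aₖpₖ₋₁ + pₖ₋₂ and qₖ = aₖqₖ₋₁ + qₖ₋₂:
  k=0: a=21, p=21, q=1
  k=1: a=2, p=43, q=2
  k=2: a=8, p=365, q=17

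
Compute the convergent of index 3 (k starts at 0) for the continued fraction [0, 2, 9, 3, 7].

28/59

Using pₖ = aₖpₖ₋₁ + pₖ₋₂, qₖ = aₖqₖ₋₁ + qₖ₋₂ (with p₋₁=1, p₋₂=0, q₋₁=0, q₋₂=1):
  k=0: a=0, p=0, q=1
  k=1: a=2, p=1, q=2
  k=2: a=9, p=9, q=19
  k=3: a=3, p=28, q=59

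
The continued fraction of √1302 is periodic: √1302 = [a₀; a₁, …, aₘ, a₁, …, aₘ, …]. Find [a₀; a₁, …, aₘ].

a₀ = ⌊√1302⌋ = 36.

[36; 12, 72]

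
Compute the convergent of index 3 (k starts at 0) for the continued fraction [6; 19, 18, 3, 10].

6343/1048

Using pₖ = aₖpₖ₋₁ + pₖ₋₂, qₖ = aₖqₖ₋₁ + qₖ₋₂ (with p₋₁=1, p₋₂=0, q₋₁=0, q₋₂=1):
  k=0: a=6, p=6, q=1
  k=1: a=19, p=115, q=19
  k=2: a=18, p=2076, q=343
  k=3: a=3, p=6343, q=1048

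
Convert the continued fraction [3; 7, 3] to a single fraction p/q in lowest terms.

Using pₖ = aₖpₖ₋₁ + pₖ₋₂ and qₖ = aₖqₖ₋₁ + qₖ₋₂:
  k=0: a=3, p=3, q=1
  k=1: a=7, p=22, q=7
  k=2: a=3, p=69, q=22

69/22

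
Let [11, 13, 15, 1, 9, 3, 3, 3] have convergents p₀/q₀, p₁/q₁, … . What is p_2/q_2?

Using pₖ = aₖpₖ₋₁ + pₖ₋₂, qₖ = aₖqₖ₋₁ + qₖ₋₂ (with p₋₁=1, p₋₂=0, q₋₁=0, q₋₂=1):
  k=0: a=11, p=11, q=1
  k=1: a=13, p=144, q=13
  k=2: a=15, p=2171, q=196

2171/196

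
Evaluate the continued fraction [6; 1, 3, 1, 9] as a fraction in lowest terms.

333/49

Fold from the inside: start with 9/1.
  1 + 1/9 = 10/9
  3 + 9/10 = 39/10
  1 + 10/39 = 49/39
  6 + 39/49 = 333/49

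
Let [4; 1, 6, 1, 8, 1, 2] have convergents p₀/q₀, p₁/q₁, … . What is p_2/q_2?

Using pₖ = aₖpₖ₋₁ + pₖ₋₂, qₖ = aₖqₖ₋₁ + qₖ₋₂ (with p₋₁=1, p₋₂=0, q₋₁=0, q₋₂=1):
  k=0: a=4, p=4, q=1
  k=1: a=1, p=5, q=1
  k=2: a=6, p=34, q=7

34/7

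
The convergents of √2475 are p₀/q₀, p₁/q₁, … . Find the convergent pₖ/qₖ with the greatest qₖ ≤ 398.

19651/395

√2475 = [49; 1, 2, 1, 98, …] (period length 4).
Convergents:
  p_0/q_0 = 49/1
  p_1/q_1 = 50/1
  p_2/q_2 = 149/3
  p_3/q_3 = 199/4
  p_4/q_4 = 19651/395
  p_5/q_5 = 19850/399
q_4 = 395 ≤ 398 < 399 = q_5, so the answer is 19651/395.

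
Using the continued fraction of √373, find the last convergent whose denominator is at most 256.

√373 = [19; 3, 5, 5, 3, 38, …] (period length 5).
Convergents:
  p_0/q_0 = 19/1
  p_1/q_1 = 58/3
  p_2/q_2 = 309/16
  p_3/q_3 = 1603/83
  p_4/q_4 = 5118/265
q_3 = 83 ≤ 256 < 265 = q_4, so the answer is 1603/83.

1603/83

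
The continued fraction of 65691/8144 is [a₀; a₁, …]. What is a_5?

1

65691 = 8·8144 + 539   →  a_0 = 8
8144 = 15·539 + 59   →  a_1 = 15
539 = 9·59 + 8   →  a_2 = 9
59 = 7·8 + 3   →  a_3 = 7
8 = 2·3 + 2   →  a_4 = 2
3 = 1·2 + 1   →  a_5 = 1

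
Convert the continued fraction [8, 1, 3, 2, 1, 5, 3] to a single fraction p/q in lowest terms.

2061/235

Using pₖ = aₖpₖ₋₁ + pₖ₋₂ and qₖ = aₖqₖ₋₁ + qₖ₋₂:
  k=0: a=8, p=8, q=1
  k=1: a=1, p=9, q=1
  k=2: a=3, p=35, q=4
  k=3: a=2, p=79, q=9
  k=4: a=1, p=114, q=13
  k=5: a=5, p=649, q=74
  k=6: a=3, p=2061, q=235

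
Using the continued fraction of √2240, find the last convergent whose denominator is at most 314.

√2240 = [47; 3, 23, 3, 94, …] (period length 4).
Convergents:
  p_0/q_0 = 47/1
  p_1/q_1 = 142/3
  p_2/q_2 = 3313/70
  p_3/q_3 = 10081/213
  p_4/q_4 = 950927/20092
q_3 = 213 ≤ 314 < 20092 = q_4, so the answer is 10081/213.

10081/213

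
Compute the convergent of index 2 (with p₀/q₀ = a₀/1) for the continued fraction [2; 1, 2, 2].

Using pₖ = aₖpₖ₋₁ + pₖ₋₂, qₖ = aₖqₖ₋₁ + qₖ₋₂ (with p₋₁=1, p₋₂=0, q₋₁=0, q₋₂=1):
  k=0: a=2, p=2, q=1
  k=1: a=1, p=3, q=1
  k=2: a=2, p=8, q=3

8/3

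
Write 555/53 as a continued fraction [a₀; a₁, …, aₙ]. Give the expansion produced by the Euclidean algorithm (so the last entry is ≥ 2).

[10; 2, 8, 3]

555 = 10·53 + 25
53 = 2·25 + 3
25 = 8·3 + 1
3 = 3·1 + 0  (stop)
So 555/53 = [10; 2, 8, 3].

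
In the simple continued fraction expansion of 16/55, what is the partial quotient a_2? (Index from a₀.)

2

16 = 0·55 + 16   →  a_0 = 0
55 = 3·16 + 7   →  a_1 = 3
16 = 2·7 + 2   →  a_2 = 2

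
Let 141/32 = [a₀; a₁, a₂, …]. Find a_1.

141 = 4·32 + 13   →  a_0 = 4
32 = 2·13 + 6   →  a_1 = 2

2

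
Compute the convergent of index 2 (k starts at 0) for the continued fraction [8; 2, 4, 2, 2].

Using pₖ = aₖpₖ₋₁ + pₖ₋₂, qₖ = aₖqₖ₋₁ + qₖ₋₂ (with p₋₁=1, p₋₂=0, q₋₁=0, q₋₂=1):
  k=0: a=8, p=8, q=1
  k=1: a=2, p=17, q=2
  k=2: a=4, p=76, q=9

76/9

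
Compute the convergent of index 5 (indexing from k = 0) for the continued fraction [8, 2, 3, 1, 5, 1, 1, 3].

Using pₖ = aₖpₖ₋₁ + pₖ₋₂, qₖ = aₖqₖ₋₁ + qₖ₋₂ (with p₋₁=1, p₋₂=0, q₋₁=0, q₋₂=1):
  k=0: a=8, p=8, q=1
  k=1: a=2, p=17, q=2
  k=2: a=3, p=59, q=7
  k=3: a=1, p=76, q=9
  k=4: a=5, p=439, q=52
  k=5: a=1, p=515, q=61

515/61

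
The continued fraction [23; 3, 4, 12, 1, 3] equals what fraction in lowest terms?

Fold from the inside: start with 3/1.
  1 + 1/3 = 4/3
  12 + 3/4 = 51/4
  4 + 4/51 = 208/51
  3 + 51/208 = 675/208
  23 + 208/675 = 15733/675

15733/675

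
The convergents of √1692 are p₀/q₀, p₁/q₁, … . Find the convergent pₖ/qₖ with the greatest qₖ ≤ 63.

√1692 = [41; 7, 2, 7, 82, …] (period length 4).
Convergents:
  p_0/q_0 = 41/1
  p_1/q_1 = 288/7
  p_2/q_2 = 617/15
  p_3/q_3 = 4607/112
q_2 = 15 ≤ 63 < 112 = q_3, so the answer is 617/15.

617/15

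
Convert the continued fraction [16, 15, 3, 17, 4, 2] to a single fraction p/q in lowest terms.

116714/7265

Fold from the inside: start with 2/1.
  4 + 1/2 = 9/2
  17 + 2/9 = 155/9
  3 + 9/155 = 474/155
  15 + 155/474 = 7265/474
  16 + 474/7265 = 116714/7265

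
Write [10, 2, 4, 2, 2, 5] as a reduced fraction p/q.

Fold from the inside: start with 5/1.
  2 + 1/5 = 11/5
  2 + 5/11 = 27/11
  4 + 11/27 = 119/27
  2 + 27/119 = 265/119
  10 + 119/265 = 2769/265

2769/265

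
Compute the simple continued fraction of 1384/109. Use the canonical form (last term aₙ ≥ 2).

1384 = 12×109 + 76
109 = 1×76 + 33
76 = 2×33 + 10
33 = 3×10 + 3
10 = 3×3 + 1
3 = 3×1 + 0  (stop)
So 1384/109 = [12; 1, 2, 3, 3, 3].

[12; 1, 2, 3, 3, 3]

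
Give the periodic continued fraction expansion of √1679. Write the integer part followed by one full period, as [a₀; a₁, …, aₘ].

[40; 1, 39, 1, 80]

a₀ = ⌊√1679⌋ = 40.
With m₀=0, d₀=1 and mₖ₊₁ = dₖaₖ − mₖ, dₖ₊₁ = (n − mₖ₊₁²)/dₖ, aₖ₊₁ = ⌊(a₀+mₖ₊₁)/dₖ₊₁⌋:
  k=1: m=40, d=79, a=1
  k=2: m=39, d=2, a=39
  k=3: m=39, d=79, a=1
  k=4: m=40, d=1, a=80
d=1 and a=2a₀=80 at k=4, so the next step gives (m, d) = (40, 79) again — its k=1 value — and the period has length 4.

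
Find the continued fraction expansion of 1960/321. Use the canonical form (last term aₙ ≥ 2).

1960 = 6·321 + 34
321 = 9·34 + 15
34 = 2·15 + 4
15 = 3·4 + 3
4 = 1·3 + 1
3 = 3·1 + 0  (stop)
So 1960/321 = [6; 9, 2, 3, 1, 3].

[6; 9, 2, 3, 1, 3]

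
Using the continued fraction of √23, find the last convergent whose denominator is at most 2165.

10124/2111

√23 = [4; 1, 3, 1, 8, …] (period length 4).
Convergents:
  p_0/q_0 = 4/1
  p_1/q_1 = 5/1
  p_2/q_2 = 19/4
  p_3/q_3 = 24/5
  p_4/q_4 = 211/44
  p_5/q_5 = 235/49
  p_6/q_6 = 916/191
  p_7/q_7 = 1151/240
  p_8/q_8 = 10124/2111
  p_9/q_9 = 11275/2351
q_8 = 2111 ≤ 2165 < 2351 = q_9, so the answer is 10124/2111.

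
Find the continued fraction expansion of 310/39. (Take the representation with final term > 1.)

[7; 1, 18, 2]

310 = 7×39 + 37
39 = 1×37 + 2
37 = 18×2 + 1
2 = 2×1 + 0  (stop)
So 310/39 = [7; 1, 18, 2].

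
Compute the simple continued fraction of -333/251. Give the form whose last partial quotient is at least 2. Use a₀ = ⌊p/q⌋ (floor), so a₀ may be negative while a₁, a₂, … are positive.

-333 = -2·251 + 169
251 = 1·169 + 82
169 = 2·82 + 5
82 = 16·5 + 2
5 = 2·2 + 1
2 = 2·1 + 0  (stop)
So -333/251 = [-2; 1, 2, 16, 2, 2].

[-2; 1, 2, 16, 2, 2]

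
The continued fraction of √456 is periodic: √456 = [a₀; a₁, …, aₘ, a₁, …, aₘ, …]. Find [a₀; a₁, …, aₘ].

[21; 2, 1, 4, 1, 2, 42]

a₀ = ⌊√456⌋ = 21.
With m₀=0, d₀=1 and mₖ₊₁ = dₖaₖ − mₖ, dₖ₊₁ = (n − mₖ₊₁²)/dₖ, aₖ₊₁ = ⌊(a₀+mₖ₊₁)/dₖ₊₁⌋:
  k=1: m=21, d=15, a=2
  k=2: m=9, d=25, a=1
  k=3: m=16, d=8, a=4
  k=4: m=16, d=25, a=1
  k=5: m=9, d=15, a=2
  k=6: m=21, d=1, a=42
d=1 and a=2a₀=42 at k=6, so the next step gives (m, d) = (21, 15) again — its k=1 value — and the period has length 6.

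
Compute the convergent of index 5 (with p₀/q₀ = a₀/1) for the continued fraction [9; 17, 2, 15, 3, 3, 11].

Using pₖ = aₖpₖ₋₁ + pₖ₋₂, qₖ = aₖqₖ₋₁ + qₖ₋₂ (with p₋₁=1, p₋₂=0, q₋₁=0, q₋₂=1):
  k=0: a=9, p=9, q=1
  k=1: a=17, p=154, q=17
  k=2: a=2, p=317, q=35
  k=3: a=15, p=4909, q=542
  k=4: a=3, p=15044, q=1661
  k=5: a=3, p=50041, q=5525

50041/5525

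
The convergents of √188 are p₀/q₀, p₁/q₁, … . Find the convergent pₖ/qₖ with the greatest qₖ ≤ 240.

√188 = [13; 1, 2, 2, 6, 2, 2, 1, 26, …] (period length 8).
Convergents:
  p_0/q_0 = 13/1
  p_1/q_1 = 14/1
  p_2/q_2 = 41/3
  p_3/q_3 = 96/7
  p_4/q_4 = 617/45
  p_5/q_5 = 1330/97
  p_6/q_6 = 3277/239
  p_7/q_7 = 4607/336
q_6 = 239 ≤ 240 < 336 = q_7, so the answer is 3277/239.

3277/239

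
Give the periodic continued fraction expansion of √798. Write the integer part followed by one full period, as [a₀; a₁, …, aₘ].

a₀ = ⌊√798⌋ = 28.
With m₀=0, d₀=1 and mₖ₊₁ = dₖaₖ − mₖ, dₖ₊₁ = (n − mₖ₊₁²)/dₖ, aₖ₊₁ = ⌊(a₀+mₖ₊₁)/dₖ₊₁⌋:
  k=1: m=28, d=14, a=4
  k=2: m=28, d=1, a=56
d=1 and a=2a₀=56 at k=2, so the next step gives (m, d) = (28, 14) again — its k=1 value — and the period has length 2.

[28; 4, 56]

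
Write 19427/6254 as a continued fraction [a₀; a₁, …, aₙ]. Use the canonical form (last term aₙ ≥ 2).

[3; 9, 2, 2, 8, 2, 7]

19427 = 3·6254 + 665
6254 = 9·665 + 269
665 = 2·269 + 127
269 = 2·127 + 15
127 = 8·15 + 7
15 = 2·7 + 1
7 = 7·1 + 0  (stop)
So 19427/6254 = [3; 9, 2, 2, 8, 2, 7].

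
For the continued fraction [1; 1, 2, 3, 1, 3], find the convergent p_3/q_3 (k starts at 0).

17/10

Using pₖ = aₖpₖ₋₁ + pₖ₋₂, qₖ = aₖqₖ₋₁ + qₖ₋₂ (with p₋₁=1, p₋₂=0, q₋₁=0, q₋₂=1):
  k=0: a=1, p=1, q=1
  k=1: a=1, p=2, q=1
  k=2: a=2, p=5, q=3
  k=3: a=3, p=17, q=10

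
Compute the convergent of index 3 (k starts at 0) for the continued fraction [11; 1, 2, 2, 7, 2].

Using pₖ = aₖpₖ₋₁ + pₖ₋₂, qₖ = aₖqₖ₋₁ + qₖ₋₂ (with p₋₁=1, p₋₂=0, q₋₁=0, q₋₂=1):
  k=0: a=11, p=11, q=1
  k=1: a=1, p=12, q=1
  k=2: a=2, p=35, q=3
  k=3: a=2, p=82, q=7

82/7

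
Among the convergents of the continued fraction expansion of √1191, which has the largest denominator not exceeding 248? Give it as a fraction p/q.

3175/92

√1191 = [34; 1, 1, 22, 1, 1, 68, …] (period length 6).
Convergents:
  p_0/q_0 = 34/1
  p_1/q_1 = 35/1
  p_2/q_2 = 69/2
  p_3/q_3 = 1553/45
  p_4/q_4 = 1622/47
  p_5/q_5 = 3175/92
  p_6/q_6 = 217522/6303
q_5 = 92 ≤ 248 < 6303 = q_6, so the answer is 3175/92.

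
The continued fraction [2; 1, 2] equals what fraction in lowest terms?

Fold from the inside: start with 2/1.
  1 + 1/2 = 3/2
  2 + 2/3 = 8/3

8/3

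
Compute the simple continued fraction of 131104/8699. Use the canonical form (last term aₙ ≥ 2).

131104 = 15*8699 + 619
8699 = 14*619 + 33
619 = 18*33 + 25
33 = 1*25 + 8
25 = 3*8 + 1
8 = 8*1 + 0  (stop)
So 131104/8699 = [15; 14, 18, 1, 3, 8].

[15; 14, 18, 1, 3, 8]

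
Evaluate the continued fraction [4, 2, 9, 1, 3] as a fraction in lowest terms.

367/82

Using pₖ = aₖpₖ₋₁ + pₖ₋₂ and qₖ = aₖqₖ₋₁ + qₖ₋₂:
  k=0: a=4, p=4, q=1
  k=1: a=2, p=9, q=2
  k=2: a=9, p=85, q=19
  k=3: a=1, p=94, q=21
  k=4: a=3, p=367, q=82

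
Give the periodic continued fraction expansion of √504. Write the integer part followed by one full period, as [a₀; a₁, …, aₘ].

[22; 2, 4, 2, 44]

a₀ = ⌊√504⌋ = 22.
With m₀=0, d₀=1 and mₖ₊₁ = dₖaₖ − mₖ, dₖ₊₁ = (n − mₖ₊₁²)/dₖ, aₖ₊₁ = ⌊(a₀+mₖ₊₁)/dₖ₊₁⌋:
  k=1: m=22, d=20, a=2
  k=2: m=18, d=9, a=4
  k=3: m=18, d=20, a=2
  k=4: m=22, d=1, a=44
d=1 and a=2a₀=44 at k=4, so the next step gives (m, d) = (22, 20) again — its k=1 value — and the period has length 4.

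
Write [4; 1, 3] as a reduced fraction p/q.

19/4

Using pₖ = aₖpₖ₋₁ + pₖ₋₂ and qₖ = aₖqₖ₋₁ + qₖ₋₂:
  k=0: a=4, p=4, q=1
  k=1: a=1, p=5, q=1
  k=2: a=3, p=19, q=4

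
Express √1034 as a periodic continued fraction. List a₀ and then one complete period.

a₀ = ⌊√1034⌋ = 32.
With m₀=0, d₀=1 and mₖ₊₁ = dₖaₖ − mₖ, dₖ₊₁ = (n − mₖ₊₁²)/dₖ, aₖ₊₁ = ⌊(a₀+mₖ₊₁)/dₖ₊₁⌋:
  k=1: m=32, d=10, a=6
  k=2: m=28, d=25, a=2
  k=3: m=22, d=22, a=2
  k=4: m=22, d=25, a=2
  k=5: m=28, d=10, a=6
  k=6: m=32, d=1, a=64
d=1 and a=2a₀=64 at k=6, so the next step gives (m, d) = (32, 10) again — its k=1 value — and the period has length 6.

[32; 6, 2, 2, 2, 6, 64]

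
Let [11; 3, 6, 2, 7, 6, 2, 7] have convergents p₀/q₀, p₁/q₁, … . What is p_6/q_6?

45947/4060

Using pₖ = aₖpₖ₋₁ + pₖ₋₂, qₖ = aₖqₖ₋₁ + qₖ₋₂ (with p₋₁=1, p₋₂=0, q₋₁=0, q₋₂=1):
  k=0: a=11, p=11, q=1
  k=1: a=3, p=34, q=3
  k=2: a=6, p=215, q=19
  k=3: a=2, p=464, q=41
  k=4: a=7, p=3463, q=306
  k=5: a=6, p=21242, q=1877
  k=6: a=2, p=45947, q=4060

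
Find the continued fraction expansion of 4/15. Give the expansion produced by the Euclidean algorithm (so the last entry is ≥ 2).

[0; 3, 1, 3]

4 = 0*15 + 4
15 = 3*4 + 3
4 = 1*3 + 1
3 = 3*1 + 0  (stop)
So 4/15 = [0; 3, 1, 3].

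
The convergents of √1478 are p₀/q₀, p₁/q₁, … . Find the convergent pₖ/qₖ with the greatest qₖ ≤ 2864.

53246/1385

√1478 = [38; 2, 4, 38, 4, 2, 76, …] (period length 6).
Convergents:
  p_0/q_0 = 38/1
  p_1/q_1 = 77/2
  p_2/q_2 = 346/9
  p_3/q_3 = 13225/344
  p_4/q_4 = 53246/1385
  p_5/q_5 = 119717/3114
q_4 = 1385 ≤ 2864 < 3114 = q_5, so the answer is 53246/1385.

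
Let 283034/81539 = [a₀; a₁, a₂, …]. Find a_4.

18

283034 = 3·81539 + 38417   →  a_0 = 3
81539 = 2·38417 + 4705   →  a_1 = 2
38417 = 8·4705 + 777   →  a_2 = 8
4705 = 6·777 + 43   →  a_3 = 6
777 = 18·43 + 3   →  a_4 = 18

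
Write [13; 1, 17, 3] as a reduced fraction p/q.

Fold from the inside: start with 3/1.
  17 + 1/3 = 52/3
  1 + 3/52 = 55/52
  13 + 52/55 = 767/55

767/55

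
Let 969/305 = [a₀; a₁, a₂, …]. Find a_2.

1

969 = 3·305 + 54   →  a_0 = 3
305 = 5·54 + 35   →  a_1 = 5
54 = 1·35 + 19   →  a_2 = 1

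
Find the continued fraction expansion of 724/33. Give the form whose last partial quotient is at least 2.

724 = 21·33 + 31
33 = 1·31 + 2
31 = 15·2 + 1
2 = 2·1 + 0  (stop)
So 724/33 = [21; 1, 15, 2].

[21; 1, 15, 2]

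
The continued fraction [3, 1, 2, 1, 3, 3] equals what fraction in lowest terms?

183/49

Fold from the inside: start with 3/1.
  3 + 1/3 = 10/3
  1 + 3/10 = 13/10
  2 + 10/13 = 36/13
  1 + 13/36 = 49/36
  3 + 36/49 = 183/49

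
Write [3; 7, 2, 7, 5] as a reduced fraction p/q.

Using pₖ = aₖpₖ₋₁ + pₖ₋₂ and qₖ = aₖqₖ₋₁ + qₖ₋₂:
  k=0: a=3, p=3, q=1
  k=1: a=7, p=22, q=7
  k=2: a=2, p=47, q=15
  k=3: a=7, p=351, q=112
  k=4: a=5, p=1802, q=575

1802/575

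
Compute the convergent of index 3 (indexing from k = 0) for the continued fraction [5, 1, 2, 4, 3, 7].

Using pₖ = aₖpₖ₋₁ + pₖ₋₂, qₖ = aₖqₖ₋₁ + qₖ₋₂ (with p₋₁=1, p₋₂=0, q₋₁=0, q₋₂=1):
  k=0: a=5, p=5, q=1
  k=1: a=1, p=6, q=1
  k=2: a=2, p=17, q=3
  k=3: a=4, p=74, q=13

74/13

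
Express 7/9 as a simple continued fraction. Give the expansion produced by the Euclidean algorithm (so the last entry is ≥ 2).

7 = 0×9 + 7
9 = 1×7 + 2
7 = 3×2 + 1
2 = 2×1 + 0  (stop)
So 7/9 = [0; 1, 3, 2].

[0; 1, 3, 2]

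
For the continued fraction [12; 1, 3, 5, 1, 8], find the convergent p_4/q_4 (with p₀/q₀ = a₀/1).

319/25

Using pₖ = aₖpₖ₋₁ + pₖ₋₂, qₖ = aₖqₖ₋₁ + qₖ₋₂ (with p₋₁=1, p₋₂=0, q₋₁=0, q₋₂=1):
  k=0: a=12, p=12, q=1
  k=1: a=1, p=13, q=1
  k=2: a=3, p=51, q=4
  k=3: a=5, p=268, q=21
  k=4: a=1, p=319, q=25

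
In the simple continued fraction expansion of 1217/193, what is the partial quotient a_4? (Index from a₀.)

2

1217 = 6·193 + 59   →  a_0 = 6
193 = 3·59 + 16   →  a_1 = 3
59 = 3·16 + 11   →  a_2 = 3
16 = 1·11 + 5   →  a_3 = 1
11 = 2·5 + 1   →  a_4 = 2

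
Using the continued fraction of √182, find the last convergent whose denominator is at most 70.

√182 = [13; 2, 26, …] (period length 2).
Convergents:
  p_0/q_0 = 13/1
  p_1/q_1 = 27/2
  p_2/q_2 = 715/53
  p_3/q_3 = 1457/108
q_2 = 53 ≤ 70 < 108 = q_3, so the answer is 715/53.

715/53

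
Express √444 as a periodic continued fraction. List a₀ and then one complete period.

[21; 14, 42]

a₀ = ⌊√444⌋ = 21.
With m₀=0, d₀=1 and mₖ₊₁ = dₖaₖ − mₖ, dₖ₊₁ = (n − mₖ₊₁²)/dₖ, aₖ₊₁ = ⌊(a₀+mₖ₊₁)/dₖ₊₁⌋:
  k=1: m=21, d=3, a=14
  k=2: m=21, d=1, a=42
d=1 and a=2a₀=42 at k=2, so the next step gives (m, d) = (21, 3) again — its k=1 value — and the period has length 2.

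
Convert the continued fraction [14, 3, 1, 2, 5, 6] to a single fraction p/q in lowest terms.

5209/365

Using pₖ = aₖpₖ₋₁ + pₖ₋₂ and qₖ = aₖqₖ₋₁ + qₖ₋₂:
  k=0: a=14, p=14, q=1
  k=1: a=3, p=43, q=3
  k=2: a=1, p=57, q=4
  k=3: a=2, p=157, q=11
  k=4: a=5, p=842, q=59
  k=5: a=6, p=5209, q=365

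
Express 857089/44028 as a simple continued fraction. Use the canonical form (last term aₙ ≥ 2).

[19; 2, 7, 18, 3, 17, 3]

857089 = 19*44028 + 20557
44028 = 2*20557 + 2914
20557 = 7*2914 + 159
2914 = 18*159 + 52
159 = 3*52 + 3
52 = 17*3 + 1
3 = 3*1 + 0  (stop)
So 857089/44028 = [19; 2, 7, 18, 3, 17, 3].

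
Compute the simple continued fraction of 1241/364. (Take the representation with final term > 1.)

1241 = 3*364 + 149
364 = 2*149 + 66
149 = 2*66 + 17
66 = 3*17 + 15
17 = 1*15 + 2
15 = 7*2 + 1
2 = 2*1 + 0  (stop)
So 1241/364 = [3; 2, 2, 3, 1, 7, 2].

[3; 2, 2, 3, 1, 7, 2]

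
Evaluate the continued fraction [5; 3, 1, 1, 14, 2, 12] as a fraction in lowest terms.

Using pₖ = aₖpₖ₋₁ + pₖ₋₂ and qₖ = aₖqₖ₋₁ + qₖ₋₂:
  k=0: a=5, p=5, q=1
  k=1: a=3, p=16, q=3
  k=2: a=1, p=21, q=4
  k=3: a=1, p=37, q=7
  k=4: a=14, p=539, q=102
  k=5: a=2, p=1115, q=211
  k=6: a=12, p=13919, q=2634

13919/2634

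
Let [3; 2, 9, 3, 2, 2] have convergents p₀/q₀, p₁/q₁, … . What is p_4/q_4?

476/137

Using pₖ = aₖpₖ₋₁ + pₖ₋₂, qₖ = aₖqₖ₋₁ + qₖ₋₂ (with p₋₁=1, p₋₂=0, q₋₁=0, q₋₂=1):
  k=0: a=3, p=3, q=1
  k=1: a=2, p=7, q=2
  k=2: a=9, p=66, q=19
  k=3: a=3, p=205, q=59
  k=4: a=2, p=476, q=137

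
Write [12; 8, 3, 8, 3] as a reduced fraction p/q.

7866/649

Fold from the inside: start with 3/1.
  8 + 1/3 = 25/3
  3 + 3/25 = 78/25
  8 + 25/78 = 649/78
  12 + 78/649 = 7866/649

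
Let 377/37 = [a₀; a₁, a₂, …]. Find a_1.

5

377 = 10·37 + 7   →  a_0 = 10
37 = 5·7 + 2   →  a_1 = 5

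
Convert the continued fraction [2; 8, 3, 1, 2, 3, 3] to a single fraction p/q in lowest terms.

2140/1009

Fold from the inside: start with 3/1.
  3 + 1/3 = 10/3
  2 + 3/10 = 23/10
  1 + 10/23 = 33/23
  3 + 23/33 = 122/33
  8 + 33/122 = 1009/122
  2 + 122/1009 = 2140/1009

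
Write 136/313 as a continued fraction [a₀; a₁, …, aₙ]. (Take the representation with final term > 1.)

136 = 0×313 + 136
313 = 2×136 + 41
136 = 3×41 + 13
41 = 3×13 + 2
13 = 6×2 + 1
2 = 2×1 + 0  (stop)
So 136/313 = [0; 2, 3, 3, 6, 2].

[0; 2, 3, 3, 6, 2]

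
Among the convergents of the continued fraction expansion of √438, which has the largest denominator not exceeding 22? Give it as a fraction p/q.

293/14

√438 = [20; 1, 12, 1, 40, …] (period length 4).
Convergents:
  p_0/q_0 = 20/1
  p_1/q_1 = 21/1
  p_2/q_2 = 272/13
  p_3/q_3 = 293/14
  p_4/q_4 = 11992/573
q_3 = 14 ≤ 22 < 573 = q_4, so the answer is 293/14.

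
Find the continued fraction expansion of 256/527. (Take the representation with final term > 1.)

256 = 0×527 + 256
527 = 2×256 + 15
256 = 17×15 + 1
15 = 15×1 + 0  (stop)
So 256/527 = [0; 2, 17, 15].

[0; 2, 17, 15]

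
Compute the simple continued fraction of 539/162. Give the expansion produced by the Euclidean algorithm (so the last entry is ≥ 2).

539 = 3×162 + 53
162 = 3×53 + 3
53 = 17×3 + 2
3 = 1×2 + 1
2 = 2×1 + 0  (stop)
So 539/162 = [3; 3, 17, 1, 2].

[3; 3, 17, 1, 2]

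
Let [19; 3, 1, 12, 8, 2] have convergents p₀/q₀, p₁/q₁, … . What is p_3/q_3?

982/51

Using pₖ = aₖpₖ₋₁ + pₖ₋₂, qₖ = aₖqₖ₋₁ + qₖ₋₂ (with p₋₁=1, p₋₂=0, q₋₁=0, q₋₂=1):
  k=0: a=19, p=19, q=1
  k=1: a=3, p=58, q=3
  k=2: a=1, p=77, q=4
  k=3: a=12, p=982, q=51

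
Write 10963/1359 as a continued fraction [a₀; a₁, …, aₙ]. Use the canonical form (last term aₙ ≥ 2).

[8; 14, 1, 14, 6]

10963 = 8*1359 + 91
1359 = 14*91 + 85
91 = 1*85 + 6
85 = 14*6 + 1
6 = 6*1 + 0  (stop)
So 10963/1359 = [8; 14, 1, 14, 6].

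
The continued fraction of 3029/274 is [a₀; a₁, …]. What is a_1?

18

3029 = 11·274 + 15   →  a_0 = 11
274 = 18·15 + 4   →  a_1 = 18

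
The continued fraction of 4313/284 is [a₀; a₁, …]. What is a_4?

3

4313 = 15·284 + 53   →  a_0 = 15
284 = 5·53 + 19   →  a_1 = 5
53 = 2·19 + 15   →  a_2 = 2
19 = 1·15 + 4   →  a_3 = 1
15 = 3·4 + 3   →  a_4 = 3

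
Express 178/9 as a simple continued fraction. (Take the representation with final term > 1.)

178 = 19×9 + 7
9 = 1×7 + 2
7 = 3×2 + 1
2 = 2×1 + 0  (stop)
So 178/9 = [19; 1, 3, 2].

[19; 1, 3, 2]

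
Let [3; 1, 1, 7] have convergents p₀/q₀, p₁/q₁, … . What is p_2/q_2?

Using pₖ = aₖpₖ₋₁ + pₖ₋₂, qₖ = aₖqₖ₋₁ + qₖ₋₂ (with p₋₁=1, p₋₂=0, q₋₁=0, q₋₂=1):
  k=0: a=3, p=3, q=1
  k=1: a=1, p=4, q=1
  k=2: a=1, p=7, q=2

7/2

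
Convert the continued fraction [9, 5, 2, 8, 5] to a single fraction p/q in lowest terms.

4371/476

Using pₖ = aₖpₖ₋₁ + pₖ₋₂ and qₖ = aₖqₖ₋₁ + qₖ₋₂:
  k=0: a=9, p=9, q=1
  k=1: a=5, p=46, q=5
  k=2: a=2, p=101, q=11
  k=3: a=8, p=854, q=93
  k=4: a=5, p=4371, q=476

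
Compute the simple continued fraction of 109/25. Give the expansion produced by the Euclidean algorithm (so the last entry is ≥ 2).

[4; 2, 1, 3, 2]

109 = 4·25 + 9
25 = 2·9 + 7
9 = 1·7 + 2
7 = 3·2 + 1
2 = 2·1 + 0  (stop)
So 109/25 = [4; 2, 1, 3, 2].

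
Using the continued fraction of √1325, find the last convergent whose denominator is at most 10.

182/5

√1325 = [36; 2, 2, 72, …] (period length 3).
Convergents:
  p_0/q_0 = 36/1
  p_1/q_1 = 73/2
  p_2/q_2 = 182/5
  p_3/q_3 = 13177/362
q_2 = 5 ≤ 10 < 362 = q_3, so the answer is 182/5.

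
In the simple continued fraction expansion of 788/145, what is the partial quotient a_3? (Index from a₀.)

3

788 = 5·145 + 63   →  a_0 = 5
145 = 2·63 + 19   →  a_1 = 2
63 = 3·19 + 6   →  a_2 = 3
19 = 3·6 + 1   →  a_3 = 3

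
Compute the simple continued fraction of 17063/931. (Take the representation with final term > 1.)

17063 = 18×931 + 305
931 = 3×305 + 16
305 = 19×16 + 1
16 = 16×1 + 0  (stop)
So 17063/931 = [18; 3, 19, 16].

[18; 3, 19, 16]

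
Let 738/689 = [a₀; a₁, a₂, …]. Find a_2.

738 = 1·689 + 49   →  a_0 = 1
689 = 14·49 + 3   →  a_1 = 14
49 = 16·3 + 1   →  a_2 = 16

16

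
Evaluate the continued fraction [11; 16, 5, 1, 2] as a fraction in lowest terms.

3042/275

Using pₖ = aₖpₖ₋₁ + pₖ₋₂ and qₖ = aₖqₖ₋₁ + qₖ₋₂:
  k=0: a=11, p=11, q=1
  k=1: a=16, p=177, q=16
  k=2: a=5, p=896, q=81
  k=3: a=1, p=1073, q=97
  k=4: a=2, p=3042, q=275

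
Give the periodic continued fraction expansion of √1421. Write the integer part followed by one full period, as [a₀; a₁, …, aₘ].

[37; 1, 2, 3, 2, 3, 2, 1, 74]

a₀ = ⌊√1421⌋ = 37.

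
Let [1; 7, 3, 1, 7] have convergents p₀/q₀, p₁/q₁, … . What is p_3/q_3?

Using pₖ = aₖpₖ₋₁ + pₖ₋₂, qₖ = aₖqₖ₋₁ + qₖ₋₂ (with p₋₁=1, p₋₂=0, q₋₁=0, q₋₂=1):
  k=0: a=1, p=1, q=1
  k=1: a=7, p=8, q=7
  k=2: a=3, p=25, q=22
  k=3: a=1, p=33, q=29

33/29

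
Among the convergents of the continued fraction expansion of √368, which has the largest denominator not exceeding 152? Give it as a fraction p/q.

√368 = [19; 5, 2, 5, 38, …] (period length 4).
Convergents:
  p_0/q_0 = 19/1
  p_1/q_1 = 96/5
  p_2/q_2 = 211/11
  p_3/q_3 = 1151/60
  p_4/q_4 = 43949/2291
q_3 = 60 ≤ 152 < 2291 = q_4, so the answer is 1151/60.

1151/60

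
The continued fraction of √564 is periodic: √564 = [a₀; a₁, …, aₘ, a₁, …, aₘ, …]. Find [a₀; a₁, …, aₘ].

[23; 1, 2, 1, 46]

a₀ = ⌊√564⌋ = 23.
With m₀=0, d₀=1 and mₖ₊₁ = dₖaₖ − mₖ, dₖ₊₁ = (n − mₖ₊₁²)/dₖ, aₖ₊₁ = ⌊(a₀+mₖ₊₁)/dₖ₊₁⌋:
  k=1: m=23, d=35, a=1
  k=2: m=12, d=12, a=2
  k=3: m=12, d=35, a=1
  k=4: m=23, d=1, a=46
d=1 and a=2a₀=46 at k=4, so the next step gives (m, d) = (23, 35) again — its k=1 value — and the period has length 4.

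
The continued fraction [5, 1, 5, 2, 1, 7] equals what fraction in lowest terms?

Using pₖ = aₖpₖ₋₁ + pₖ₋₂ and qₖ = aₖqₖ₋₁ + qₖ₋₂:
  k=0: a=5, p=5, q=1
  k=1: a=1, p=6, q=1
  k=2: a=5, p=35, q=6
  k=3: a=2, p=76, q=13
  k=4: a=1, p=111, q=19
  k=5: a=7, p=853, q=146

853/146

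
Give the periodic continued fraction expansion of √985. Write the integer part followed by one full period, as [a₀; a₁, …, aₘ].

[31; 2, 1, 1, 2, 62]

a₀ = ⌊√985⌋ = 31.
With m₀=0, d₀=1 and mₖ₊₁ = dₖaₖ − mₖ, dₖ₊₁ = (n − mₖ₊₁²)/dₖ, aₖ₊₁ = ⌊(a₀+mₖ₊₁)/dₖ₊₁⌋:
  k=1: m=31, d=24, a=2
  k=2: m=17, d=29, a=1
  k=3: m=12, d=29, a=1
  k=4: m=17, d=24, a=2
  k=5: m=31, d=1, a=62
d=1 and a=2a₀=62 at k=5, so the next step gives (m, d) = (31, 24) again — its k=1 value — and the period has length 5.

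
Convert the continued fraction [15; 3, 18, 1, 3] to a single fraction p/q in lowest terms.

Using pₖ = aₖpₖ₋₁ + pₖ₋₂ and qₖ = aₖqₖ₋₁ + qₖ₋₂:
  k=0: a=15, p=15, q=1
  k=1: a=3, p=46, q=3
  k=2: a=18, p=843, q=55
  k=3: a=1, p=889, q=58
  k=4: a=3, p=3510, q=229

3510/229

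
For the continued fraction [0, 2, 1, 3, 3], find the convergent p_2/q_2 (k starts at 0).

1/3

Using pₖ = aₖpₖ₋₁ + pₖ₋₂, qₖ = aₖqₖ₋₁ + qₖ₋₂ (with p₋₁=1, p₋₂=0, q₋₁=0, q₋₂=1):
  k=0: a=0, p=0, q=1
  k=1: a=2, p=1, q=2
  k=2: a=1, p=1, q=3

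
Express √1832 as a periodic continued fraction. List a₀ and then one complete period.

a₀ = ⌊√1832⌋ = 42.

[42; 1, 4, 21, 4, 1, 84]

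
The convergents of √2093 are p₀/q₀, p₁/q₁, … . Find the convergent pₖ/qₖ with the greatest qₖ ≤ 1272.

√2093 = [45; 1, 2, 1, 90, …] (period length 4).
Convergents:
  p_0/q_0 = 45/1
  p_1/q_1 = 46/1
  p_2/q_2 = 137/3
  p_3/q_3 = 183/4
  p_4/q_4 = 16607/363
  p_5/q_5 = 16790/367
  p_6/q_6 = 50187/1097
  p_7/q_7 = 66977/1464
q_6 = 1097 ≤ 1272 < 1464 = q_7, so the answer is 50187/1097.

50187/1097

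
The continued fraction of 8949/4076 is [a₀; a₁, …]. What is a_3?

1

8949 = 2·4076 + 797   →  a_0 = 2
4076 = 5·797 + 91   →  a_1 = 5
797 = 8·91 + 69   →  a_2 = 8
91 = 1·69 + 22   →  a_3 = 1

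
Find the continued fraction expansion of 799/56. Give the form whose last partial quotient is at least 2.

799 = 14*56 + 15
56 = 3*15 + 11
15 = 1*11 + 4
11 = 2*4 + 3
4 = 1*3 + 1
3 = 3*1 + 0  (stop)
So 799/56 = [14; 3, 1, 2, 1, 3].

[14; 3, 1, 2, 1, 3]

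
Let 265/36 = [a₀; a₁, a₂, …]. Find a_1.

2

265 = 7·36 + 13   →  a_0 = 7
36 = 2·13 + 10   →  a_1 = 2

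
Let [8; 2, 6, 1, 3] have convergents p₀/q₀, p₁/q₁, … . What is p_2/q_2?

110/13

Using pₖ = aₖpₖ₋₁ + pₖ₋₂, qₖ = aₖqₖ₋₁ + qₖ₋₂ (with p₋₁=1, p₋₂=0, q₋₁=0, q₋₂=1):
  k=0: a=8, p=8, q=1
  k=1: a=2, p=17, q=2
  k=2: a=6, p=110, q=13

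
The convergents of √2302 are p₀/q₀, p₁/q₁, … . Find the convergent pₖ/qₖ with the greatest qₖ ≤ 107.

√2302 = [47; 1, 46, 1, 94, …] (period length 4).
Convergents:
  p_0/q_0 = 47/1
  p_1/q_1 = 48/1
  p_2/q_2 = 2255/47
  p_3/q_3 = 2303/48
  p_4/q_4 = 218737/4559
q_3 = 48 ≤ 107 < 4559 = q_4, so the answer is 2303/48.

2303/48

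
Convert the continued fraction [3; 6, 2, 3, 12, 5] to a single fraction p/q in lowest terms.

8867/2810

Fold from the inside: start with 5/1.
  12 + 1/5 = 61/5
  3 + 5/61 = 188/61
  2 + 61/188 = 437/188
  6 + 188/437 = 2810/437
  3 + 437/2810 = 8867/2810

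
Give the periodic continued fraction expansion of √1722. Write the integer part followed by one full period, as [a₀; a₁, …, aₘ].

[41; 2, 82]

a₀ = ⌊√1722⌋ = 41.
With m₀=0, d₀=1 and mₖ₊₁ = dₖaₖ − mₖ, dₖ₊₁ = (n − mₖ₊₁²)/dₖ, aₖ₊₁ = ⌊(a₀+mₖ₊₁)/dₖ₊₁⌋:
  k=1: m=41, d=41, a=2
  k=2: m=41, d=1, a=82
d=1 and a=2a₀=82 at k=2, so the next step gives (m, d) = (41, 41) again — its k=1 value — and the period has length 2.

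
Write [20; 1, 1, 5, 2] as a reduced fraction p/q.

Fold from the inside: start with 2/1.
  5 + 1/2 = 11/2
  1 + 2/11 = 13/11
  1 + 11/13 = 24/13
  20 + 13/24 = 493/24

493/24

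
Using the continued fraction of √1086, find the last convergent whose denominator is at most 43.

725/22

√1086 = [32; 1, 20, 1, 64, …] (period length 4).
Convergents:
  p_0/q_0 = 32/1
  p_1/q_1 = 33/1
  p_2/q_2 = 692/21
  p_3/q_3 = 725/22
  p_4/q_4 = 47092/1429
q_3 = 22 ≤ 43 < 1429 = q_4, so the answer is 725/22.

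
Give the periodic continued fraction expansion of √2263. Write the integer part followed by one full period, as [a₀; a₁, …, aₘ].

a₀ = ⌊√2263⌋ = 47.
With m₀=0, d₀=1 and mₖ₊₁ = dₖaₖ − mₖ, dₖ₊₁ = (n − mₖ₊₁²)/dₖ, aₖ₊₁ = ⌊(a₀+mₖ₊₁)/dₖ₊₁⌋:
  k=1: m=47, d=54, a=1
  k=2: m=7, d=41, a=1
  k=3: m=34, d=27, a=3
  k=4: m=47, d=2, a=47
  k=5: m=47, d=27, a=3
  k=6: m=34, d=41, a=1
  k=7: m=7, d=54, a=1
  k=8: m=47, d=1, a=94
d=1 and a=2a₀=94 at k=8, so the next step gives (m, d) = (47, 54) again — its k=1 value — and the period has length 8.

[47; 1, 1, 3, 47, 3, 1, 1, 94]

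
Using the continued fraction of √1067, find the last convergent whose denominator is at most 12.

√1067 = [32; 1, 1, 1, 64, …] (period length 4).
Convergents:
  p_0/q_0 = 32/1
  p_1/q_1 = 33/1
  p_2/q_2 = 65/2
  p_3/q_3 = 98/3
  p_4/q_4 = 6337/194
q_3 = 3 ≤ 12 < 194 = q_4, so the answer is 98/3.

98/3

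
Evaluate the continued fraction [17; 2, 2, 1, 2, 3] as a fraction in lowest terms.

Fold from the inside: start with 3/1.
  2 + 1/3 = 7/3
  1 + 3/7 = 10/7
  2 + 7/10 = 27/10
  2 + 10/27 = 64/27
  17 + 27/64 = 1115/64

1115/64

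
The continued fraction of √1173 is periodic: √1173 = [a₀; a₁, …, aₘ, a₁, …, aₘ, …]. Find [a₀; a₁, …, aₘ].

[34; 4, 68]

a₀ = ⌊√1173⌋ = 34.
With m₀=0, d₀=1 and mₖ₊₁ = dₖaₖ − mₖ, dₖ₊₁ = (n − mₖ₊₁²)/dₖ, aₖ₊₁ = ⌊(a₀+mₖ₊₁)/dₖ₊₁⌋:
  k=1: m=34, d=17, a=4
  k=2: m=34, d=1, a=68
d=1 and a=2a₀=68 at k=2, so the next step gives (m, d) = (34, 17) again — its k=1 value — and the period has length 2.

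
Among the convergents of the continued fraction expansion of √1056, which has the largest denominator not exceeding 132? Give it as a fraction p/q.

√1056 = [32; 2, 64, …] (period length 2).
Convergents:
  p_0/q_0 = 32/1
  p_1/q_1 = 65/2
  p_2/q_2 = 4192/129
  p_3/q_3 = 8449/260
q_2 = 129 ≤ 132 < 260 = q_3, so the answer is 4192/129.

4192/129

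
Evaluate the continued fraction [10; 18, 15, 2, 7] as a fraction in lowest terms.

42142/4191

Fold from the inside: start with 7/1.
  2 + 1/7 = 15/7
  15 + 7/15 = 232/15
  18 + 15/232 = 4191/232
  10 + 232/4191 = 42142/4191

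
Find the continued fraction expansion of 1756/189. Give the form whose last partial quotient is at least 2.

[9; 3, 2, 3, 2, 3]

1756 = 9·189 + 55
189 = 3·55 + 24
55 = 2·24 + 7
24 = 3·7 + 3
7 = 2·3 + 1
3 = 3·1 + 0  (stop)
So 1756/189 = [9; 3, 2, 3, 2, 3].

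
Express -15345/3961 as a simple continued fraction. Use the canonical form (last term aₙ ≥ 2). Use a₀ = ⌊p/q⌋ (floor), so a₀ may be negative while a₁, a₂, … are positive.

-15345 = -4·3961 + 499
3961 = 7·499 + 468
499 = 1·468 + 31
468 = 15·31 + 3
31 = 10·3 + 1
3 = 3·1 + 0  (stop)
So -15345/3961 = [-4; 7, 1, 15, 10, 3].

[-4; 7, 1, 15, 10, 3]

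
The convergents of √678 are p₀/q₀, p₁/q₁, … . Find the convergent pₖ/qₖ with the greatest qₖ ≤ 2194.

35230/1353

√678 = [26; 26, 52, …] (period length 2).
Convergents:
  p_0/q_0 = 26/1
  p_1/q_1 = 677/26
  p_2/q_2 = 35230/1353
  p_3/q_3 = 916657/35204
q_2 = 1353 ≤ 2194 < 35204 = q_3, so the answer is 35230/1353.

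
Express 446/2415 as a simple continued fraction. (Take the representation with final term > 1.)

446 = 0·2415 + 446
2415 = 5·446 + 185
446 = 2·185 + 76
185 = 2·76 + 33
76 = 2·33 + 10
33 = 3·10 + 3
10 = 3·3 + 1
3 = 3·1 + 0  (stop)
So 446/2415 = [0; 5, 2, 2, 2, 3, 3, 3].

[0; 5, 2, 2, 2, 3, 3, 3]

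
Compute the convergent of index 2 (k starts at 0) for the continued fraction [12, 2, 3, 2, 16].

Using pₖ = aₖpₖ₋₁ + pₖ₋₂, qₖ = aₖqₖ₋₁ + qₖ₋₂ (with p₋₁=1, p₋₂=0, q₋₁=0, q₋₂=1):
  k=0: a=12, p=12, q=1
  k=1: a=2, p=25, q=2
  k=2: a=3, p=87, q=7

87/7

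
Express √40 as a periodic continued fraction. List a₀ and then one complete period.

[6; 3, 12]

a₀ = ⌊√40⌋ = 6.
With m₀=0, d₀=1 and mₖ₊₁ = dₖaₖ − mₖ, dₖ₊₁ = (n − mₖ₊₁²)/dₖ, aₖ₊₁ = ⌊(a₀+mₖ₊₁)/dₖ₊₁⌋:
  k=1: m=6, d=4, a=3
  k=2: m=6, d=1, a=12
d=1 and a=2a₀=12 at k=2, so the next step gives (m, d) = (6, 4) again — its k=1 value — and the period has length 2.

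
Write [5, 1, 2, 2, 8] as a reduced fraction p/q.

337/59

Using pₖ = aₖpₖ₋₁ + pₖ₋₂ and qₖ = aₖqₖ₋₁ + qₖ₋₂:
  k=0: a=5, p=5, q=1
  k=1: a=1, p=6, q=1
  k=2: a=2, p=17, q=3
  k=3: a=2, p=40, q=7
  k=4: a=8, p=337, q=59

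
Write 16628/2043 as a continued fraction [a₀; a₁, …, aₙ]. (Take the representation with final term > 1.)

16628 = 8·2043 + 284
2043 = 7·284 + 55
284 = 5·55 + 9
55 = 6·9 + 1
9 = 9·1 + 0  (stop)
So 16628/2043 = [8; 7, 5, 6, 9].

[8; 7, 5, 6, 9]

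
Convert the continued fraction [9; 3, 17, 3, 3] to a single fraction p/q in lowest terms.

4934/529

Fold from the inside: start with 3/1.
  3 + 1/3 = 10/3
  17 + 3/10 = 173/10
  3 + 10/173 = 529/173
  9 + 173/529 = 4934/529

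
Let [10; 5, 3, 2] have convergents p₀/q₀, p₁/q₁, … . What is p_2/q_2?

Using pₖ = aₖpₖ₋₁ + pₖ₋₂, qₖ = aₖqₖ₋₁ + qₖ₋₂ (with p₋₁=1, p₋₂=0, q₋₁=0, q₋₂=1):
  k=0: a=10, p=10, q=1
  k=1: a=5, p=51, q=5
  k=2: a=3, p=163, q=16

163/16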